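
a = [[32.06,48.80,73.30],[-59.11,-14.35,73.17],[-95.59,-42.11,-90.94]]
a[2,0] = -95.59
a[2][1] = -42.11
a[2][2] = -90.94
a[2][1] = -42.11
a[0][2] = 73.3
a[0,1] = 48.8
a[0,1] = 48.8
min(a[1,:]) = -59.11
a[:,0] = [32.06, -59.11, -95.59]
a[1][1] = -14.35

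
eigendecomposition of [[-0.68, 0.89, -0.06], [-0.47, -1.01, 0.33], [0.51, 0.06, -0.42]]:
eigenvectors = [[(-0.71+0j), -0.71-0.00j, 0.30+0.00j],[(0.22-0.54j), (0.22+0.54j), (0.21+0j)],[(0.2+0.34j), 0.20-0.34j, 0.93+0.00j]]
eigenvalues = [(-0.94+0.71j), (-0.94-0.71j), (-0.24+0j)]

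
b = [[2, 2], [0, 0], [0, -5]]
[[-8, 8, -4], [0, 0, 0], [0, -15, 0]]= b @ [[-4, 1, -2], [0, 3, 0]]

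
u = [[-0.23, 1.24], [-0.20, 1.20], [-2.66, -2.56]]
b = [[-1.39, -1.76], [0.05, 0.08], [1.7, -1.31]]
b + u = [[-1.62,  -0.52], [-0.15,  1.28], [-0.96,  -3.87]]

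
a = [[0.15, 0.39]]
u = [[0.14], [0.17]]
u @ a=[[0.02, 0.05], [0.03, 0.07]]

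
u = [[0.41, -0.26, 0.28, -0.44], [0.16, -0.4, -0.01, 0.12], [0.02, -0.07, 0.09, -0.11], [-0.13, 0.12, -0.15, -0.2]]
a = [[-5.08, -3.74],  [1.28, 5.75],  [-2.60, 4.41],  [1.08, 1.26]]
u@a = [[-3.62, -2.35], [-1.17, -2.79], [-0.54, -0.22], [0.99, 0.26]]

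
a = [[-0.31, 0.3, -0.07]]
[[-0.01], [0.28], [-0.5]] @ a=[[0.00, -0.00, 0.0], [-0.09, 0.08, -0.02], [0.16, -0.15, 0.04]]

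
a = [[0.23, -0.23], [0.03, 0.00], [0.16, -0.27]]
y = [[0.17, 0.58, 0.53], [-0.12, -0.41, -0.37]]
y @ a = [[0.14, -0.18],  [-0.1, 0.13]]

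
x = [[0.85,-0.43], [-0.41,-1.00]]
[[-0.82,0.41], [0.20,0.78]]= x @ [[-0.88, 0.07], [0.16, -0.81]]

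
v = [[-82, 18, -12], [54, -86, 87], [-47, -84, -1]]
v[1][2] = 87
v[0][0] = -82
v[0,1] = 18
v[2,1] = -84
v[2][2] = -1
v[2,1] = -84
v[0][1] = 18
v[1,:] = [54, -86, 87]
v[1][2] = 87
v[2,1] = -84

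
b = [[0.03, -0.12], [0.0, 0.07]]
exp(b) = [[1.03, -0.13],[0.00, 1.07]]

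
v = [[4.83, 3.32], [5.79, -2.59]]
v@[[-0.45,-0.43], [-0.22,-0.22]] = [[-2.9, -2.81], [-2.04, -1.92]]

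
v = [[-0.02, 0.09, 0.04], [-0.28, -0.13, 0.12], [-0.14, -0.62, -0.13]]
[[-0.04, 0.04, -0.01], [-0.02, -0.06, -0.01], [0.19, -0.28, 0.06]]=v@[[0.11, -0.07, 0.03], [-0.28, 0.49, -0.09], [-0.24, -0.1, -0.07]]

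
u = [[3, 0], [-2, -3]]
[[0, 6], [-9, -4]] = u @ [[0, 2], [3, 0]]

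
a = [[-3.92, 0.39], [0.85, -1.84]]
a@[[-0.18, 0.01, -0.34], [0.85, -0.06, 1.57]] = [[1.04,  -0.06,  1.95], [-1.72,  0.12,  -3.18]]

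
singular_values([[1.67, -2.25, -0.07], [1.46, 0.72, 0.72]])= [2.82, 1.75]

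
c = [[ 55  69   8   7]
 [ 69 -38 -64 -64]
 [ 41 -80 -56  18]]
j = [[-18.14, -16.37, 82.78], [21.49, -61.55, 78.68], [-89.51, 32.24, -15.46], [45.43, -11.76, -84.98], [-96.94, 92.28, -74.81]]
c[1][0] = 69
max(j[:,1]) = 92.28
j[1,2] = 78.68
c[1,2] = -64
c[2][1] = -80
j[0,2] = 82.78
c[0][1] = 69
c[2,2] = -56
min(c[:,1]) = -80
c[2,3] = 18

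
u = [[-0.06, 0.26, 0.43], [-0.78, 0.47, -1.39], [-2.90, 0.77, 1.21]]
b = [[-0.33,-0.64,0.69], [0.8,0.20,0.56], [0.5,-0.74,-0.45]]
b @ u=[[-1.48, 0.14, 1.58], [-1.83, 0.73, 0.74], [1.85, -0.56, 0.7]]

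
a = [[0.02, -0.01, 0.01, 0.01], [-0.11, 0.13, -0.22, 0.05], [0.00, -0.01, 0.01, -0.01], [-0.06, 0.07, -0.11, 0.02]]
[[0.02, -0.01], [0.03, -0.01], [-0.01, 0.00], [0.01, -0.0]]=a@[[0.34, -0.15],[-0.58, 0.26],[-0.47, 0.21],[0.76, -0.34]]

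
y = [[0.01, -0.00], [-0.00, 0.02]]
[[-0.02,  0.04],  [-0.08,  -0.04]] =y@[[-2.32,3.83],[-4.06,-2.18]]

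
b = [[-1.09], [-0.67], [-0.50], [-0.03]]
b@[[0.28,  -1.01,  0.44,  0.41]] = [[-0.31, 1.1, -0.48, -0.45], [-0.19, 0.68, -0.29, -0.27], [-0.14, 0.50, -0.22, -0.20], [-0.01, 0.03, -0.01, -0.01]]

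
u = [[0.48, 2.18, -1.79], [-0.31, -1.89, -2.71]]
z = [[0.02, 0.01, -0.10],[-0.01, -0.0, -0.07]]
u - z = [[0.46, 2.17, -1.69], [-0.3, -1.89, -2.64]]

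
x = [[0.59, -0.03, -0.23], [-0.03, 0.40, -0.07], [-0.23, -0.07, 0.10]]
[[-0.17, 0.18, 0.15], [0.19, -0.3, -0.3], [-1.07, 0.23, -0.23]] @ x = [[-0.14,0.07,0.04], [0.19,-0.10,-0.05], [-0.59,0.14,0.21]]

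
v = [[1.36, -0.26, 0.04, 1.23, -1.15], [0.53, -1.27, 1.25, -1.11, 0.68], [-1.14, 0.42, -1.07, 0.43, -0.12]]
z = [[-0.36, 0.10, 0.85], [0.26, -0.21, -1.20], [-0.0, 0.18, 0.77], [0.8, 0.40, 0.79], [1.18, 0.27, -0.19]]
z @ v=[[-1.41, 0.32, -0.80, -0.19, 0.38], [1.61, -0.3, 1.03, 0.04, -0.3], [-0.78, 0.09, -0.6, 0.13, 0.03], [0.4, -0.38, -0.31, 0.88, -0.74], [1.96, -0.73, 0.59, 1.07, -1.15]]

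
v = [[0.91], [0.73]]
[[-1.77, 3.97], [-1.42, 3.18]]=v @ [[-1.94, 4.36]]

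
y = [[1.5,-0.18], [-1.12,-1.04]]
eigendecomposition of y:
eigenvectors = [[0.92, 0.07], [-0.39, 1.00]]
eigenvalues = [1.58, -1.12]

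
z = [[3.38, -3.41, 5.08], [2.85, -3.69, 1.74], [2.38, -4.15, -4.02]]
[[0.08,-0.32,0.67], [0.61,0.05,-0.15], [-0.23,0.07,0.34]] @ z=[[0.95, -1.87, -2.84],  [1.85, -1.64, 3.79],  [0.23, -0.89, -2.41]]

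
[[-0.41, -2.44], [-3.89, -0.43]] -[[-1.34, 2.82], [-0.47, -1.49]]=[[0.93, -5.26], [-3.42, 1.06]]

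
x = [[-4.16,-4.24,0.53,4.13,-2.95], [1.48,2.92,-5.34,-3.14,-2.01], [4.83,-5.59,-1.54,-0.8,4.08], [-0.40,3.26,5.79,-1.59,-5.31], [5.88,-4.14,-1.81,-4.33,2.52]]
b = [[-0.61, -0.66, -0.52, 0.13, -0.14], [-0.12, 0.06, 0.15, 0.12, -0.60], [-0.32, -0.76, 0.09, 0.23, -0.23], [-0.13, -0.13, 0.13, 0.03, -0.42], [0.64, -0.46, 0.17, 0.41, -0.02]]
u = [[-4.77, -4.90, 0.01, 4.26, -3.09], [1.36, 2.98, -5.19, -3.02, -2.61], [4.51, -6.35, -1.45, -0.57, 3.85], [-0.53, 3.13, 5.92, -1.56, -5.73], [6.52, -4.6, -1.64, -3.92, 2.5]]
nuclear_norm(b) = 3.41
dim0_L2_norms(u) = [9.37, 10.21, 8.17, 6.74, 8.38]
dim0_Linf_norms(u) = [6.52, 6.35, 5.92, 4.26, 5.73]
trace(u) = -2.30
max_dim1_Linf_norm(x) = 5.88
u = b + x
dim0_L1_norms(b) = [1.82, 2.07, 1.06, 0.92, 1.41]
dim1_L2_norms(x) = [7.83, 7.29, 8.62, 8.66, 8.95]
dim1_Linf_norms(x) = [4.24, 5.34, 5.59, 5.79, 5.88]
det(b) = -0.02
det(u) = -2265.74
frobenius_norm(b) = 1.84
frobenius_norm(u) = 19.35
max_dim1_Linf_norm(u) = 6.52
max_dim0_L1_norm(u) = 21.96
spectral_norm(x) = 13.65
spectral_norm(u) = 13.97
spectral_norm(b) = 1.33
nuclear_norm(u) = 36.85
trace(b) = -0.45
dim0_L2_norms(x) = [8.81, 9.25, 8.24, 6.99, 8.0]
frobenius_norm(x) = 18.54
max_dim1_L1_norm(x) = 18.68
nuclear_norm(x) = 35.34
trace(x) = -1.85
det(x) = -3290.96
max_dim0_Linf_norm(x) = 5.88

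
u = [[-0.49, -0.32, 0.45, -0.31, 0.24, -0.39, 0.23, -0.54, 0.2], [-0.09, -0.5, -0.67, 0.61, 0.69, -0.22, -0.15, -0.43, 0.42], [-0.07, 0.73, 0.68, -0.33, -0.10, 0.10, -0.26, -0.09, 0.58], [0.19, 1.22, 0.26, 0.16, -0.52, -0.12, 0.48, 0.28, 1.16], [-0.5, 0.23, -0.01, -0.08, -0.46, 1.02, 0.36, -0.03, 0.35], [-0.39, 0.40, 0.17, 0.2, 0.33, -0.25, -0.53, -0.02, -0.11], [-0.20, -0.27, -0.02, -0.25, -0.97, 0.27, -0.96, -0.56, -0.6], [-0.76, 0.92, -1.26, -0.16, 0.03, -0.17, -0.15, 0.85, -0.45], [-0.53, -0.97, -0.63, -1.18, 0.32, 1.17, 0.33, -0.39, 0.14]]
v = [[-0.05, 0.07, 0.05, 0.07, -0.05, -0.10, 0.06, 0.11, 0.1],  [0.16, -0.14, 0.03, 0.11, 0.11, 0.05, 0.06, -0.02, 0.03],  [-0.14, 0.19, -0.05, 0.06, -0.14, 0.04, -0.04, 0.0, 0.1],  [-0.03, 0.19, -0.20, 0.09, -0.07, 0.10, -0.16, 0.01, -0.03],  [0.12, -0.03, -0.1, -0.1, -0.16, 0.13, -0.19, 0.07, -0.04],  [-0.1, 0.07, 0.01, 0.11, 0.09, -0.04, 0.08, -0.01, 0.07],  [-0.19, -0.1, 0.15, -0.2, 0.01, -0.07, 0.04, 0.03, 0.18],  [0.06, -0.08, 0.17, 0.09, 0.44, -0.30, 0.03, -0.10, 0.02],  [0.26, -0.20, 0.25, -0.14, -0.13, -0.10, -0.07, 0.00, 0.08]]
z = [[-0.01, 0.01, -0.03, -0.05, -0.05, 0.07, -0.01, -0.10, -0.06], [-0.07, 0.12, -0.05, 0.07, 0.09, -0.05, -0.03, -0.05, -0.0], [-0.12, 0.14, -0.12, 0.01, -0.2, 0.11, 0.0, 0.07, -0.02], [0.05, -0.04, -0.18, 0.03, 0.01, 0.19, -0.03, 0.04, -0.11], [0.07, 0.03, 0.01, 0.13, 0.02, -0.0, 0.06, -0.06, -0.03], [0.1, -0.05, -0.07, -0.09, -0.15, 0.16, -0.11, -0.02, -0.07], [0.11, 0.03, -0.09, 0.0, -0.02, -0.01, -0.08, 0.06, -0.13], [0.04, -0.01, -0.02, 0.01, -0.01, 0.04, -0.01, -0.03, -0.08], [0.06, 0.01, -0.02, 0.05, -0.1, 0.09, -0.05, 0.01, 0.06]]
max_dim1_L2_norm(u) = 2.18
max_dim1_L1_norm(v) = 1.29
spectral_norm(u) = 2.65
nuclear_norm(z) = 1.66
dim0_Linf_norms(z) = [0.12, 0.14, 0.18, 0.13, 0.2, 0.19, 0.11, 0.1, 0.13]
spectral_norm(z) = 0.47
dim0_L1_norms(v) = [1.11, 1.07, 1.01, 0.97, 1.2, 0.93, 0.73, 0.35, 0.65]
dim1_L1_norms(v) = [0.66, 0.71, 0.76, 0.88, 0.94, 0.58, 0.97, 1.29, 1.23]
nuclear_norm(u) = 12.24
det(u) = -0.00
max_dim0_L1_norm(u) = 5.56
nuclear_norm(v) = 2.53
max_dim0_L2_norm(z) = 0.3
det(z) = 0.00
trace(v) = -0.33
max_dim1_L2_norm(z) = 0.33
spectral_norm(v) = 0.74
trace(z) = 0.15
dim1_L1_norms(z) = [0.39, 0.53, 0.79, 0.68, 0.41, 0.82, 0.53, 0.25, 0.45]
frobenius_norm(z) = 0.69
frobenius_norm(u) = 4.75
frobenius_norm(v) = 1.11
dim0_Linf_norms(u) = [0.76, 1.22, 1.26, 1.18, 0.97, 1.17, 0.96, 0.85, 1.16]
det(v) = 0.00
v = u @ z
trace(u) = -0.83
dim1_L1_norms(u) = [3.17, 3.78, 2.94, 4.39, 3.04, 2.4, 4.1, 4.75, 5.66]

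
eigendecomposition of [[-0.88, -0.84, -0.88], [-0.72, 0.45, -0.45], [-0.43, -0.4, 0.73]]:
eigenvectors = [[0.89, 0.59, -0.23], [0.39, -0.60, -0.4], [0.24, -0.54, 0.89]]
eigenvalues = [-1.49, 0.76, 1.02]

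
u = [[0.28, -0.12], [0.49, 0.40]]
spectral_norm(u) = 0.65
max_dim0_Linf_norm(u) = 0.49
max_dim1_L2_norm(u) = 0.63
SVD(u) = [[-0.26, -0.97], [-0.97, 0.26]] @ diag([0.6512413610521384, 0.262268354276604]) @ [[-0.84, -0.55], [-0.55, 0.84]]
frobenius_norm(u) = 0.70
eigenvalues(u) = [(0.34+0.23j), (0.34-0.23j)]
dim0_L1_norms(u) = [0.77, 0.52]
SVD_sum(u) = [[0.14,0.09], [0.53,0.34]] + [[0.14, -0.21], [-0.04, 0.06]]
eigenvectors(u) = [[(0.11-0.43j), (0.11+0.43j)], [(-0.9+0j), (-0.9-0j)]]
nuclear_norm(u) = 0.91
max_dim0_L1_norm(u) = 0.77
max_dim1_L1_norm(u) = 0.89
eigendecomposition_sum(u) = [[(0.14+0.16j), -0.06+0.09j], [0.25-0.35j, (0.2+0.07j)]] + [[0.14-0.16j,  (-0.06-0.09j)], [(0.25+0.35j),  0.20-0.07j]]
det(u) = 0.17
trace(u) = 0.68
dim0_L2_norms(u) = [0.56, 0.42]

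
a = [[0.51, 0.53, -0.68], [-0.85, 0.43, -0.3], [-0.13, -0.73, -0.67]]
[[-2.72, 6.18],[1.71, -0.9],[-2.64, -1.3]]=a @ [[-2.49, 4.07], [1.22, 3.84], [3.09, -3.04]]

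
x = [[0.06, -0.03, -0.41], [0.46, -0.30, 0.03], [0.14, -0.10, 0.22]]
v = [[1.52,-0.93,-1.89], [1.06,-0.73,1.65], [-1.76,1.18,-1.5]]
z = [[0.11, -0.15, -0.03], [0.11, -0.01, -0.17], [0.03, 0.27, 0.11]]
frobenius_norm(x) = 0.74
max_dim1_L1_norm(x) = 0.79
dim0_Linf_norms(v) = [1.76, 1.18, 1.89]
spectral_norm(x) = 0.58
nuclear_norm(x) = 1.05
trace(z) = 0.21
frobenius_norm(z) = 0.40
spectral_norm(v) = 3.30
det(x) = 0.00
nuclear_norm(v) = 5.94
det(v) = -0.01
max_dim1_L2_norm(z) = 0.29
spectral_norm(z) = 0.34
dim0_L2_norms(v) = [2.56, 1.67, 2.92]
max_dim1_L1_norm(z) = 0.41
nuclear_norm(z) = 0.63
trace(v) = -0.71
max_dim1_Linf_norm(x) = 0.46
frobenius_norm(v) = 4.23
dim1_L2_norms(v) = [2.6, 2.09, 2.6]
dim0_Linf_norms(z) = [0.11, 0.27, 0.17]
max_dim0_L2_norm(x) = 0.48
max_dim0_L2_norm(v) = 2.92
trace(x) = -0.02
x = z @ v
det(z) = 0.01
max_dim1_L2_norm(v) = 2.6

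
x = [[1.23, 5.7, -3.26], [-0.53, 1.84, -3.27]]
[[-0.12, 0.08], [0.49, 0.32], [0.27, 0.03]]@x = [[-0.19, -0.54, 0.13], [0.43, 3.38, -2.64], [0.32, 1.59, -0.98]]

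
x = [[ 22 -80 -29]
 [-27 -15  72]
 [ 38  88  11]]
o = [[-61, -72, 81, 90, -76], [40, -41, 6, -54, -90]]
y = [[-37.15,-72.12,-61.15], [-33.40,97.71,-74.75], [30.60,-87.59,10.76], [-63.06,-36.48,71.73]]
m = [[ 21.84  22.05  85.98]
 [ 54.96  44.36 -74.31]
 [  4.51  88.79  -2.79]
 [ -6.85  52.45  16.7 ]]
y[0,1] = -72.12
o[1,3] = -54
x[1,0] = -27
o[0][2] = 81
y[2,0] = 30.6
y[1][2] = -74.75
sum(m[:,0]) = 74.46000000000001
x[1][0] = -27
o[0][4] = -76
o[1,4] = -90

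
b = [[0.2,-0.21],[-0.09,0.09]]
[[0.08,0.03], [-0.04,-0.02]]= b @ [[0.74, 0.32], [0.32, 0.14]]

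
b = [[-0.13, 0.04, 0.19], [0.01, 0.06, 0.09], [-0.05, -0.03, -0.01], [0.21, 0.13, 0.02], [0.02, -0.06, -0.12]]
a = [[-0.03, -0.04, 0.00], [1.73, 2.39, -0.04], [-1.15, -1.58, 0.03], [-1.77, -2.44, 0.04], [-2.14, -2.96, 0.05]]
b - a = [[-0.1, 0.08, 0.19],[-1.72, -2.33, 0.13],[1.10, 1.55, -0.04],[1.98, 2.57, -0.02],[2.16, 2.9, -0.17]]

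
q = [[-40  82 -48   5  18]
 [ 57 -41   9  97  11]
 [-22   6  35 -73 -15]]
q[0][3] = 5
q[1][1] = -41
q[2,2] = 35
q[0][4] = 18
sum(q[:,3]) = 29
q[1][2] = 9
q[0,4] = 18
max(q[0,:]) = 82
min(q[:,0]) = -40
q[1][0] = 57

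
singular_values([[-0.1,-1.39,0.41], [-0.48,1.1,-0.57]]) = [1.91, 0.46]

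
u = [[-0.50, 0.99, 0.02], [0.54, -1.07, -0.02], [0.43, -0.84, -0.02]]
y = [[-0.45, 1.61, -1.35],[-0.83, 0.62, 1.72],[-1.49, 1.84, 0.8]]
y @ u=[[0.51, -1.03, -0.01],[1.49, -2.93, -0.06],[2.08, -4.12, -0.08]]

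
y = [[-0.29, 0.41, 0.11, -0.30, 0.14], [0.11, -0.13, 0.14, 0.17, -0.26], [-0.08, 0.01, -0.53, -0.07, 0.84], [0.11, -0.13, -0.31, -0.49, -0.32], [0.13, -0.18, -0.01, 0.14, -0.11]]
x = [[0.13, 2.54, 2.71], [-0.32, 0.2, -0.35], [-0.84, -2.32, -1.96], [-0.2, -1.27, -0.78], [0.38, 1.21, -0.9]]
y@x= [[-0.15,-0.36,-1.04], [-0.19,-0.60,0.17], [0.76,2.13,0.12], [0.29,1.21,1.62], [0.01,0.01,0.42]]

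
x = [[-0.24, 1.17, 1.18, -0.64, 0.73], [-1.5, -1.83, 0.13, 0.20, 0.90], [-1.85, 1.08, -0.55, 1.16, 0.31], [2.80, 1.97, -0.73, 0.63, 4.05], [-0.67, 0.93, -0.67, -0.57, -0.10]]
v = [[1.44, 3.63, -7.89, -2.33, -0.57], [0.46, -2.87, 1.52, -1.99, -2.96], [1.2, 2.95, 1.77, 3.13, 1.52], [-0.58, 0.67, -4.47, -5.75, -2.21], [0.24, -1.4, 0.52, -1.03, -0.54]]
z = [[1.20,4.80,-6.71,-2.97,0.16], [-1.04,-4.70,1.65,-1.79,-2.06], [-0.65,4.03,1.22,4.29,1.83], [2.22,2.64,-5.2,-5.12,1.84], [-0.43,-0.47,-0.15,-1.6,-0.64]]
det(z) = 60.87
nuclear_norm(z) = 23.97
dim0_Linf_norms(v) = [1.44, 3.63, 7.89, 5.75, 2.96]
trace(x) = -2.09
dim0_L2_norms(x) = [3.74, 3.26, 1.64, 1.59, 4.23]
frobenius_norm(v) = 13.95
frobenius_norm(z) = 14.95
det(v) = 175.48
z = x + v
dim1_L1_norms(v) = [15.86, 9.8, 10.57, 13.68, 3.73]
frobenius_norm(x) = 6.91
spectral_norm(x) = 5.50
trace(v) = -5.95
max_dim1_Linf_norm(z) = 6.71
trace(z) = -8.04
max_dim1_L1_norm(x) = 10.18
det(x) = -61.45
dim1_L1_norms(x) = [3.96, 4.56, 4.95, 10.18, 2.94]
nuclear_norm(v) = 23.35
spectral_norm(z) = 12.23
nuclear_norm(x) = 13.39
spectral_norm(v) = 11.40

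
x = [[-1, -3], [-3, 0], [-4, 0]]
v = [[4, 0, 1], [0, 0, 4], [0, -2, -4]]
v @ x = [[-8, -12], [-16, 0], [22, 0]]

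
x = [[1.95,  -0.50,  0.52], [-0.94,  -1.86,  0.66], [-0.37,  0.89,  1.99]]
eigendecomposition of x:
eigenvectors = [[0.14+0.00j,  (0.07-0.64j),  0.07+0.64j], [0.97+0.00j,  0.12+0.14j,  (0.12-0.14j)], [(-0.2+0j),  (0.74+0j),  0.74-0.00j]]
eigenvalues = [(-2.13+0j), (2.11+0.49j), (2.11-0.49j)]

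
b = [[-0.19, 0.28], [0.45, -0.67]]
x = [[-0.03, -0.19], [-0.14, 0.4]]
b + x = [[-0.22, 0.09], [0.31, -0.27]]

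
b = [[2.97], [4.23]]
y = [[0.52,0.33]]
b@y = [[1.54, 0.98], [2.20, 1.4]]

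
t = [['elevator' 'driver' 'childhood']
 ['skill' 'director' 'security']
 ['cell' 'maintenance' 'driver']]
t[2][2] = 'driver'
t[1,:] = ['skill', 'director', 'security']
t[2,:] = ['cell', 'maintenance', 'driver']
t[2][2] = 'driver'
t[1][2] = 'security'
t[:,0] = ['elevator', 'skill', 'cell']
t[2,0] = 'cell'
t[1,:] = ['skill', 'director', 'security']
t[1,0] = 'skill'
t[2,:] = ['cell', 'maintenance', 'driver']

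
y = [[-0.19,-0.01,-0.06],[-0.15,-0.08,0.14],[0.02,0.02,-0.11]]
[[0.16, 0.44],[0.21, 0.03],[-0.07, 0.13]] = y @ [[-0.97, -1.91], [-0.11, 0.65], [0.42, -1.44]]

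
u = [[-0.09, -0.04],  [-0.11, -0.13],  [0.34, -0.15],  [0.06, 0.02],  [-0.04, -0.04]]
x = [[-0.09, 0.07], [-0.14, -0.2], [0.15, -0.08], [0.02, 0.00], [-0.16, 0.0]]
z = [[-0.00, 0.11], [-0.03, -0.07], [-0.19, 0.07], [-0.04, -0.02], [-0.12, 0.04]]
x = z + u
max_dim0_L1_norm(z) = 0.38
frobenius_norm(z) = 0.28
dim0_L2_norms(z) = [0.23, 0.15]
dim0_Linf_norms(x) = [0.16, 0.2]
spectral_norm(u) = 0.39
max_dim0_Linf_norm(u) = 0.34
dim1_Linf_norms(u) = [0.09, 0.13, 0.34, 0.06, 0.04]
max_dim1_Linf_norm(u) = 0.34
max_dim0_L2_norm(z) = 0.23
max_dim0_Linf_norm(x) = 0.2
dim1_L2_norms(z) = [0.11, 0.08, 0.2, 0.04, 0.13]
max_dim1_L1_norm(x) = 0.34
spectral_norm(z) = 0.24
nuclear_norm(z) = 0.38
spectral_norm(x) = 0.28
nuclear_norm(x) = 0.50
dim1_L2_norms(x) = [0.11, 0.24, 0.17, 0.02, 0.16]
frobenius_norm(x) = 0.36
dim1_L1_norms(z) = [0.11, 0.1, 0.26, 0.06, 0.16]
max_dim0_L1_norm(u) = 0.64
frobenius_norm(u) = 0.43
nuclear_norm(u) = 0.57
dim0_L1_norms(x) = [0.56, 0.35]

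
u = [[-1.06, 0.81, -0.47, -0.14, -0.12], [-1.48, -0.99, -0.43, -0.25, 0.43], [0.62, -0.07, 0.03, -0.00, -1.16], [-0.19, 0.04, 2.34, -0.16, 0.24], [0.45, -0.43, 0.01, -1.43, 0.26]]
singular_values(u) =[2.48, 2.11, 1.68, 1.09, 0.95]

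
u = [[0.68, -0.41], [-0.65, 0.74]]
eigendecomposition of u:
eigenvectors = [[-0.64, 0.6],[-0.77, -0.80]]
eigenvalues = [0.19, 1.23]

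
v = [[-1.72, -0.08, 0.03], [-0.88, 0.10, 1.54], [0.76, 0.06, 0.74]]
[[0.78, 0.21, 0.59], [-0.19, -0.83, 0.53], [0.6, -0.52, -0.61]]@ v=[[-1.08, -0.01, 0.78], [1.46, -0.04, -0.89], [-1.04, -0.14, -1.23]]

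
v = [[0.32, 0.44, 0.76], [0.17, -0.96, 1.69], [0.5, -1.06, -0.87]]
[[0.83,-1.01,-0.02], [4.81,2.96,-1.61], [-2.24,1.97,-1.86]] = v@ [[-2.1,-0.67,-1.41], [-0.95,-2.50,1.20], [2.52,0.4,-0.13]]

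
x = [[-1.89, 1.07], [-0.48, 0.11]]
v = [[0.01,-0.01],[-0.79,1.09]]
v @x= [[-0.01, 0.01], [0.97, -0.73]]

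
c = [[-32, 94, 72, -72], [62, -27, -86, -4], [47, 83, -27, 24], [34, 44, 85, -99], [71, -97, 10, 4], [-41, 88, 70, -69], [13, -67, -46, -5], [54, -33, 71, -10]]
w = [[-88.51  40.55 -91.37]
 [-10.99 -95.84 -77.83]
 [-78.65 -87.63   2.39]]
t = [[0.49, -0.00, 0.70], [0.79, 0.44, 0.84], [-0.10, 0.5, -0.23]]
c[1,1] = -27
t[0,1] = -0.001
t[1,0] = 0.786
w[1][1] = -95.84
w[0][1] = 40.55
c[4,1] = -97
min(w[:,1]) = -95.84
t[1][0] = 0.786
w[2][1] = -87.63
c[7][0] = 54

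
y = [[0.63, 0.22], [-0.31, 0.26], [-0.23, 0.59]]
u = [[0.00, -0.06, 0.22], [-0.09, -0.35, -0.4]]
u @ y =[[-0.03, 0.11],[0.14, -0.35]]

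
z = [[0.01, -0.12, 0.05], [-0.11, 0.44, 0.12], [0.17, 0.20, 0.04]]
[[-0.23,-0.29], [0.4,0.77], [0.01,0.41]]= z @[[-0.9, 0.22], [1.15, 2.06], [-1.69, -0.94]]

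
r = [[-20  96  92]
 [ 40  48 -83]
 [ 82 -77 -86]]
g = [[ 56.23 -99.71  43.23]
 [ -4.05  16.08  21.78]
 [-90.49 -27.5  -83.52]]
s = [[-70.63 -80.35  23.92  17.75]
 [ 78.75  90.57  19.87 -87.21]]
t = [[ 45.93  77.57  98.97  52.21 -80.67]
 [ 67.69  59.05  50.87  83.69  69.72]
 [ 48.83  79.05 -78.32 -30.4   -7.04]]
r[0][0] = -20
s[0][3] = 17.75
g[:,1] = [-99.71, 16.08, -27.5]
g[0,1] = -99.71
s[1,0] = 78.75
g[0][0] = 56.23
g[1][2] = 21.78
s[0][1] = -80.35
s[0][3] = 17.75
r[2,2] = -86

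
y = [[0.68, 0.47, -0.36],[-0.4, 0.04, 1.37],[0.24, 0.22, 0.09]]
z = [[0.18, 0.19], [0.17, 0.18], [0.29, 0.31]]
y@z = [[0.10, 0.10], [0.33, 0.36], [0.11, 0.11]]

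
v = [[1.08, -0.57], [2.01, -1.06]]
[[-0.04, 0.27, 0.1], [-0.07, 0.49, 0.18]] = v@ [[-0.09,0.14,-0.0],[-0.1,-0.20,-0.17]]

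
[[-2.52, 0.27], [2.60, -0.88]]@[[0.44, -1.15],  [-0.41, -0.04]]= [[-1.22, 2.89], [1.5, -2.95]]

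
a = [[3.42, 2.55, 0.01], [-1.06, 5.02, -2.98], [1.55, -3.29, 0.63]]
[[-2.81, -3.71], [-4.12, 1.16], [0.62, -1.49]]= a@[[-0.63, -1.04], [-0.26, -0.06], [1.17, -0.12]]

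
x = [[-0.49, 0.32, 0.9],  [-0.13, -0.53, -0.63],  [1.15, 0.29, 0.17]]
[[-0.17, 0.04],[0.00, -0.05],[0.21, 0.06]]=x@[[0.18, 0.04], [0.09, 0.01], [-0.12, 0.06]]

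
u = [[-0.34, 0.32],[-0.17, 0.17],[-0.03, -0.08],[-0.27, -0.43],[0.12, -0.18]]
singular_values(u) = [0.61, 0.47]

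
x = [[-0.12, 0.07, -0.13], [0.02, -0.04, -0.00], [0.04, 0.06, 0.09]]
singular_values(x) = [0.2, 0.1, 0.0]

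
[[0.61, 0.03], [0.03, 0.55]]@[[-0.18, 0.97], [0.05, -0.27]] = [[-0.11,0.58], [0.02,-0.12]]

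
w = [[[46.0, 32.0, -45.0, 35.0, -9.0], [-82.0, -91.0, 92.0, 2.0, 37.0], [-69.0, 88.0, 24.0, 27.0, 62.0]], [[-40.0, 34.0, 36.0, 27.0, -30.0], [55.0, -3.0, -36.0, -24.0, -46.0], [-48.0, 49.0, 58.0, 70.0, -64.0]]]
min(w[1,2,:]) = -64.0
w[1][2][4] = -64.0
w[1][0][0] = -40.0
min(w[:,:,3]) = -24.0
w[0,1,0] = -82.0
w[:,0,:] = [[46.0, 32.0, -45.0, 35.0, -9.0], [-40.0, 34.0, 36.0, 27.0, -30.0]]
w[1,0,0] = -40.0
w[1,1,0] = 55.0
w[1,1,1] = -3.0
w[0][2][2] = 24.0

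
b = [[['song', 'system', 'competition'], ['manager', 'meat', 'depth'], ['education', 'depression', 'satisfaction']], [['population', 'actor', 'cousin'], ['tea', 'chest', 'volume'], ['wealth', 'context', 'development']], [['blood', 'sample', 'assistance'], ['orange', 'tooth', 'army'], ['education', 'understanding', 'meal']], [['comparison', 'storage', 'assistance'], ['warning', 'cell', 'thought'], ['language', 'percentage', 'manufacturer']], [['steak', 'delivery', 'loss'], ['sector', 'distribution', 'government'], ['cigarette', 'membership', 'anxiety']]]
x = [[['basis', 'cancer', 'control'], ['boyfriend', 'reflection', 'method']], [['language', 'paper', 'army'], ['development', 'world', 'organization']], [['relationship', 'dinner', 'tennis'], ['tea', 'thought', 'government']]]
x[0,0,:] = ['basis', 'cancer', 'control']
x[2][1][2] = 'government'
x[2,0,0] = 'relationship'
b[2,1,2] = 'army'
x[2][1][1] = 'thought'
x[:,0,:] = [['basis', 'cancer', 'control'], ['language', 'paper', 'army'], ['relationship', 'dinner', 'tennis']]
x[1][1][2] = 'organization'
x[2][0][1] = 'dinner'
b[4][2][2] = 'anxiety'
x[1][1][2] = 'organization'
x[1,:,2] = ['army', 'organization']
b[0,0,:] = ['song', 'system', 'competition']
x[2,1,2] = 'government'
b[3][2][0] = 'language'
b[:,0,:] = [['song', 'system', 'competition'], ['population', 'actor', 'cousin'], ['blood', 'sample', 'assistance'], ['comparison', 'storage', 'assistance'], ['steak', 'delivery', 'loss']]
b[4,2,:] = ['cigarette', 'membership', 'anxiety']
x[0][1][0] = 'boyfriend'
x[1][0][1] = 'paper'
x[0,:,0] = ['basis', 'boyfriend']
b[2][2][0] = 'education'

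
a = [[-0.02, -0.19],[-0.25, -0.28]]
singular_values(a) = [0.41, 0.1]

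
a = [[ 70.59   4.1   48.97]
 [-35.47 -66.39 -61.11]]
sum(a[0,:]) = 123.66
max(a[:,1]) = 4.1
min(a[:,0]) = -35.47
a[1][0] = -35.47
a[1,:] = [-35.47, -66.39, -61.11]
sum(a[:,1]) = -62.29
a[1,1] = -66.39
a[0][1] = 4.1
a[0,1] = 4.1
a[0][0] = 70.59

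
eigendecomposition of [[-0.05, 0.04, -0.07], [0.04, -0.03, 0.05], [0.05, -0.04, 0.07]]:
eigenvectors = [[-0.58, 0.7, 0.30], [0.58, -0.17, 0.9], [0.58, -0.7, 0.30]]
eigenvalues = [-0.02, 0.01, 0.0]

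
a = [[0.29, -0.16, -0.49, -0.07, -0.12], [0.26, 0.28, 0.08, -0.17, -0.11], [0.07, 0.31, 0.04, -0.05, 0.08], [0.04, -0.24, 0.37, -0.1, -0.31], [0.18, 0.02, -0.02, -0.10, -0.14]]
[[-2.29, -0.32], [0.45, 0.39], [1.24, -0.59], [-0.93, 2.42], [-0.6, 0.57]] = a@[[-1.66, -0.02],[3.63, -1.3],[1.93, 2.16],[0.32, -0.88],[2.18, -3.93]]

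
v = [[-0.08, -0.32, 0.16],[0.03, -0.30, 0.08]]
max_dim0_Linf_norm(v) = 0.32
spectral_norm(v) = 0.47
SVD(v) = [[-0.77, -0.64], [-0.64, 0.77]] @ diag([0.4731330879038861, 0.08857246259720733]) @ [[0.09, 0.93, -0.37], [0.84, -0.27, -0.47]]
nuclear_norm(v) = 0.56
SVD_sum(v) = [[-0.03, -0.34, 0.13], [-0.03, -0.28, 0.11]] + [[-0.05, 0.02, 0.03], [0.06, -0.02, -0.03]]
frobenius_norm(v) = 0.48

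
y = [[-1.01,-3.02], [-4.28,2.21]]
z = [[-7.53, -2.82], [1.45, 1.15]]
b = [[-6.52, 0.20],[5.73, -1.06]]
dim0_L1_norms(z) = [8.98, 3.97]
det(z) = -4.57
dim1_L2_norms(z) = [8.04, 1.85]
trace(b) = -7.58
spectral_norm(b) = 8.72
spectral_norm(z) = 8.23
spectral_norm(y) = 4.86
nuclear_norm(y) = 7.98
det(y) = -15.16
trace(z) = -6.38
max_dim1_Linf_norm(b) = 6.52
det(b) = 5.77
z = b + y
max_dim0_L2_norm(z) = 7.67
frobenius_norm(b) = 8.75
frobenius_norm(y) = 5.77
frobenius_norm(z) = 8.25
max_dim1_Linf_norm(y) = 4.28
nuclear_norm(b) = 9.38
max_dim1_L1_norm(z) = 10.35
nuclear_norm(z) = 8.79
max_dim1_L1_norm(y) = 6.49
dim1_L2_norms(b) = [6.52, 5.83]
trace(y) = 1.20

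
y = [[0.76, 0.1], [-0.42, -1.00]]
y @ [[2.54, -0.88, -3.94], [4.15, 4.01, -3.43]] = [[2.35, -0.27, -3.34], [-5.22, -3.64, 5.08]]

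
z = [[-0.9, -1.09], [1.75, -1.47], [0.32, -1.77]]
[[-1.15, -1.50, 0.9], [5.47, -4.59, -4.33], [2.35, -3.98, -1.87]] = z @ [[2.37, -0.87, -1.87], [-0.9, 2.09, 0.72]]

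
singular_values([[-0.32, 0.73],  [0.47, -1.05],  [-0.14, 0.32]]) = [1.44, 0.01]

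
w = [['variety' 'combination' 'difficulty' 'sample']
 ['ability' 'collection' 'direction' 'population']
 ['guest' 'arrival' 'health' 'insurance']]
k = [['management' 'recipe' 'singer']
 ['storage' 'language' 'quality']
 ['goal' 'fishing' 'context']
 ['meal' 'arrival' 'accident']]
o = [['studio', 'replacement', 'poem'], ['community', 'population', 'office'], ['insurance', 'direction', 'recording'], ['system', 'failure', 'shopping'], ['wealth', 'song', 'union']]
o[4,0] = 'wealth'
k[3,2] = 'accident'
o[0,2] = 'poem'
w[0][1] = 'combination'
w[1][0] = 'ability'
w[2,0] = 'guest'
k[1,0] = 'storage'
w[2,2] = 'health'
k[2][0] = 'goal'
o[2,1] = 'direction'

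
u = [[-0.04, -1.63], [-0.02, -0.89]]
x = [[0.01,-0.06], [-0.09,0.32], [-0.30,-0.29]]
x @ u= [[0.00, 0.04], [-0.00, -0.14], [0.02, 0.75]]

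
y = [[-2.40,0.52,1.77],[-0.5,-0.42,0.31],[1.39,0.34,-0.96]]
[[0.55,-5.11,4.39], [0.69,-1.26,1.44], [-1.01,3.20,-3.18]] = y@[[-1.15, 1.71, -2.08], [-0.99, 0.45, -0.98], [-0.96, -0.70, -0.05]]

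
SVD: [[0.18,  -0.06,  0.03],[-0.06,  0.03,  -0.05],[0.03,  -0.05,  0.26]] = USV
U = [[-0.39, -0.87, 0.3],[0.26, 0.20, 0.94],[-0.88, 0.45, 0.15]]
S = [0.29, 0.18, 0.0]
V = [[-0.39, 0.26, -0.88], [-0.87, 0.20, 0.45], [0.30, 0.94, 0.15]]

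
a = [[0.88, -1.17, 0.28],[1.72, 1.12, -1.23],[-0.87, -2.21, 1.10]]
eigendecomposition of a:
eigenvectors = [[(-0.48+0.27j), (-0.48-0.27j), (0.24+0j)], [0.38+0.19j, (0.38-0.19j), (0.45+0j)], [-0.71+0.00j, (-0.71-0j), 0.86+0.00j]]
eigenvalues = [(1.7+0.93j), (1.7-0.93j), (-0.3+0j)]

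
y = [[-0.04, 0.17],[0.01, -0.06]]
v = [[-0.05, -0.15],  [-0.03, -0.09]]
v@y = [[0.0, 0.00], [0.0, 0.00]]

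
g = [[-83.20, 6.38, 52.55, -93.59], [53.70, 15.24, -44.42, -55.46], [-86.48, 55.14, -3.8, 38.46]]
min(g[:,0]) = -86.48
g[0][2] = 52.55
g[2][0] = -86.48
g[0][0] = -83.2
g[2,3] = 38.46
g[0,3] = -93.59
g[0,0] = -83.2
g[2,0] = -86.48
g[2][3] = 38.46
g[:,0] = [-83.2, 53.7, -86.48]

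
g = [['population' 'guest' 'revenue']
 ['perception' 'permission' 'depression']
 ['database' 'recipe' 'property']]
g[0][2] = 'revenue'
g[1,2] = 'depression'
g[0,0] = 'population'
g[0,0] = 'population'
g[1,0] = 'perception'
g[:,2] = ['revenue', 'depression', 'property']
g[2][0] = 'database'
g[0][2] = 'revenue'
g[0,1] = 'guest'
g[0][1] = 'guest'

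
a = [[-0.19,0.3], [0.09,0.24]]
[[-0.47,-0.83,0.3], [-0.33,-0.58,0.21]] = a @ [[0.18, 0.32, -0.12], [-1.46, -2.55, 0.94]]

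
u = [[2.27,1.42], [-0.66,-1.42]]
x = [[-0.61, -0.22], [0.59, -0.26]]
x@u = [[-1.24, -0.55], [1.51, 1.21]]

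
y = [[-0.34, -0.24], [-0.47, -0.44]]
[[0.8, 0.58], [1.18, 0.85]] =y@[[-1.94, -1.40],[-0.60, -0.43]]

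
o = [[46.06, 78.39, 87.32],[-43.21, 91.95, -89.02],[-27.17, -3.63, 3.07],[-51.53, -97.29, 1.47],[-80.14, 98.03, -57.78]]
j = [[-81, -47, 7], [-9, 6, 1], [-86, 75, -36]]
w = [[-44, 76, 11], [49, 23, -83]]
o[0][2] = 87.32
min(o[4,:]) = -80.14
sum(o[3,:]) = -147.35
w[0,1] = 76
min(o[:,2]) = -89.02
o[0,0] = 46.06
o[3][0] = -51.53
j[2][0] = -86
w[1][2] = -83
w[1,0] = 49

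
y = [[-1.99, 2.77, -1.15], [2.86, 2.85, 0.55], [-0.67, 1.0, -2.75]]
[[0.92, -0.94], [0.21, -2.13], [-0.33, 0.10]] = y@ [[-0.25,  -0.17], [0.27,  -0.54], [0.28,  -0.19]]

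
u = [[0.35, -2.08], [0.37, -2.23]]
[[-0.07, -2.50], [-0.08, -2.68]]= u @ [[1.34, -0.14], [0.26, 1.18]]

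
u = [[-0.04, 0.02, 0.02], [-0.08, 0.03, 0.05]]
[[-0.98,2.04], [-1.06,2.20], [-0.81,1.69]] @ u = [[-0.12, 0.04, 0.08],[-0.13, 0.04, 0.09],[-0.1, 0.03, 0.07]]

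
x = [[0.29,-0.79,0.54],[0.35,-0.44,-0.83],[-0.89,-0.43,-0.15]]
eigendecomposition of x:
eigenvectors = [[(0.69+0j), 0.69-0.00j, 0.21+0.00j],[-0.12-0.44j, -0.12+0.44j, (0.76+0j)],[-0.09+0.55j, -0.09-0.55j, 0.61+0.00j]]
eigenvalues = [(0.35+0.94j), (0.35-0.94j), (-1+0j)]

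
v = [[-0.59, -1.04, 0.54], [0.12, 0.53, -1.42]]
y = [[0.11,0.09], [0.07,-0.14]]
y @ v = [[-0.05,-0.07,-0.07], [-0.06,-0.15,0.24]]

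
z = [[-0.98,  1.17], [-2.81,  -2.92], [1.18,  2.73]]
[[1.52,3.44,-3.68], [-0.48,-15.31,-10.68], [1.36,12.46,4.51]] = z @[[-0.63,1.28,3.78], [0.77,4.01,0.02]]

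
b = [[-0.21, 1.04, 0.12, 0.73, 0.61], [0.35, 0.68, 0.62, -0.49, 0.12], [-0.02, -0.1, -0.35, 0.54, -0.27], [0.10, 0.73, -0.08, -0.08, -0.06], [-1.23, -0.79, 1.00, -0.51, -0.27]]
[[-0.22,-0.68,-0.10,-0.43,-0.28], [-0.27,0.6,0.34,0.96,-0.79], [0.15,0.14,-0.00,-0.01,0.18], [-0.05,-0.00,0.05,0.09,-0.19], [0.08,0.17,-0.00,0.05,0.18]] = b @ [[-0.13, 0.9, 0.37, 1.11, -0.6], [-0.09, -0.08, 0.05, 0.06, -0.27], [-0.20, 1.04, 0.46, 1.34, -0.82], [0.02, 0.32, 0.13, 0.35, -0.18], [-0.23, -1.26, -0.37, -1.11, 0.17]]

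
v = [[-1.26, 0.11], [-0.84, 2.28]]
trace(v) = 1.02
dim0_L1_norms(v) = [2.1, 2.39]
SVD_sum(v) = [[-0.31, 0.60], [-1.11, 2.14]] + [[-0.95, -0.49],[0.27, 0.14]]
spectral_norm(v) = 2.50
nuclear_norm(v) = 3.61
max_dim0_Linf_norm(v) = 2.28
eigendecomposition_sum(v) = [[-1.24, 0.04], [-0.30, 0.01]] + [[-0.02,0.07],[-0.54,2.27]]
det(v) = -2.78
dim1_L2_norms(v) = [1.26, 2.43]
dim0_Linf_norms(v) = [1.26, 2.28]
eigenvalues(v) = [-1.23, 2.25]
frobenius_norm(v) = 2.74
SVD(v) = [[0.27,0.96], [0.96,-0.27]] @ diag([2.504182113593235, 1.1103026353025185]) @ [[-0.46, 0.89], [-0.89, -0.46]]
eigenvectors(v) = [[-0.97,  -0.03], [-0.23,  -1.0]]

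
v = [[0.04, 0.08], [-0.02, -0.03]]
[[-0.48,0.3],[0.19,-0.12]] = v @ [[-3.04, 1.64], [-4.43, 2.92]]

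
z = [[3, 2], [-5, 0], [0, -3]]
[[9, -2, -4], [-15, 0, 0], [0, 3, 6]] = z@[[3, 0, 0], [0, -1, -2]]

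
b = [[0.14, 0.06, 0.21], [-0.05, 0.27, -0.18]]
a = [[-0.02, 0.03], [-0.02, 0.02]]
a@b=[[-0.00, 0.01, -0.01], [-0.00, 0.0, -0.01]]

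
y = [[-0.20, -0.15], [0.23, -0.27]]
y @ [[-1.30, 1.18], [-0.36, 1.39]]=[[0.31, -0.44], [-0.20, -0.1]]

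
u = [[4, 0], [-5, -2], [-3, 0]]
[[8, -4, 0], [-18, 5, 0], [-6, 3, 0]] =u@[[2, -1, 0], [4, 0, 0]]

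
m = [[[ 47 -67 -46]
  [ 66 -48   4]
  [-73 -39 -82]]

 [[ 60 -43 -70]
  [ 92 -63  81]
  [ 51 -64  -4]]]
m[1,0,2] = -70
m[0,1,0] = 66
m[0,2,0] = -73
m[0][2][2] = -82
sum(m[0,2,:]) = -194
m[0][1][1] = -48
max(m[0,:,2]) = 4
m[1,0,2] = -70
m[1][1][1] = -63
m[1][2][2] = -4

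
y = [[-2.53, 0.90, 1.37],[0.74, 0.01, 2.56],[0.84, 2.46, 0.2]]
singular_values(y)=[3.2, 2.68, 2.35]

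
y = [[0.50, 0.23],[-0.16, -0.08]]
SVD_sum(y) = [[0.50, 0.23], [-0.16, -0.08]] + [[0.00, -0.0], [0.0, -0.0]]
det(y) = -0.00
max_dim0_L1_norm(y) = 0.66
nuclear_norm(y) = 0.58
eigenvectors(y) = [[0.95, -0.41], [-0.30, 0.91]]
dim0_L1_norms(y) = [0.66, 0.31]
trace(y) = 0.42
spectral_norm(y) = 0.58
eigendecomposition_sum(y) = [[0.5, 0.23], [-0.16, -0.07]] + [[0.00, 0.00], [-0.00, -0.01]]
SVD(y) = [[-0.95, 0.31], [0.31, 0.95]] @ diag([0.5786790309977126, 0.005529835761428596]) @ [[-0.91,-0.42], [0.42,-0.91]]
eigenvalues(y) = [0.43, -0.01]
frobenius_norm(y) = 0.58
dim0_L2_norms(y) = [0.52, 0.24]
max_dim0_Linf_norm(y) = 0.5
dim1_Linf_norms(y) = [0.5, 0.16]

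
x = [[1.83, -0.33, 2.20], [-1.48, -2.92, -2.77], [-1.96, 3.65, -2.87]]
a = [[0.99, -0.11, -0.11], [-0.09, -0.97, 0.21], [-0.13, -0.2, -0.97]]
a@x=[[2.19, -0.41, 2.80], [0.86, 3.63, 1.89], [1.96, -2.91, 3.05]]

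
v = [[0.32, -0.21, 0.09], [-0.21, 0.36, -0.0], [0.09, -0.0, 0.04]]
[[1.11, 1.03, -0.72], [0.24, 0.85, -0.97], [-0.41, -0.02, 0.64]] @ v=[[0.07, 0.14, 0.07],  [-0.19, 0.26, -0.02],  [-0.07, 0.08, -0.01]]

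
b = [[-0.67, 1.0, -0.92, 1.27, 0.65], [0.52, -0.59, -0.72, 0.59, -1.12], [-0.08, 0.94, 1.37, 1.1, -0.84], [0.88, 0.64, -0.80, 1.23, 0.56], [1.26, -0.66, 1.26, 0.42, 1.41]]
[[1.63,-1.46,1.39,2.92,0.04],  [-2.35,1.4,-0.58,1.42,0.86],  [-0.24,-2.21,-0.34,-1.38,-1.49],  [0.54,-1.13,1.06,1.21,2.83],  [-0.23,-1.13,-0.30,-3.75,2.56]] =b @ [[-0.34, -0.04, -0.00, -0.94, 1.89], [1.35, -1.13, 0.65, 0.13, -0.03], [-0.08, -0.71, -0.43, -1.8, -0.7], [-0.53, -0.54, 0.03, 0.56, 0.2], [1.0, -0.50, 0.47, -0.32, 0.68]]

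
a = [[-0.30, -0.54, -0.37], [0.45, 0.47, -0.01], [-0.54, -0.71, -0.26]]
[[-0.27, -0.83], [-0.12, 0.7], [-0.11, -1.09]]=a @ [[-0.25, 0.94], [0.01, 0.61], [0.93, 0.58]]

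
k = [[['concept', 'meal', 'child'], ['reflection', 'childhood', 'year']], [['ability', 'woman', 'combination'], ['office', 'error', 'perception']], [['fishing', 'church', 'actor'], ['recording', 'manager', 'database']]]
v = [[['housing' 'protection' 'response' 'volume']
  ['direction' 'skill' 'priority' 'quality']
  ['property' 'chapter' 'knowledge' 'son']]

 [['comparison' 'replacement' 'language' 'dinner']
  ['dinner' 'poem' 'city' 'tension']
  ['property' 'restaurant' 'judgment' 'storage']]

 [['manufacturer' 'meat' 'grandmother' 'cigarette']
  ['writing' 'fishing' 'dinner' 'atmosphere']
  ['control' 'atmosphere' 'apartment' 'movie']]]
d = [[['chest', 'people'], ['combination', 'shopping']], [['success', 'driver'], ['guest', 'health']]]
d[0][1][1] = 'shopping'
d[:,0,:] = [['chest', 'people'], ['success', 'driver']]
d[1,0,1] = 'driver'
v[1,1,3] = 'tension'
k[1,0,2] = 'combination'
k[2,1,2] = 'database'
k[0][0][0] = 'concept'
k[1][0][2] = 'combination'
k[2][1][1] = 'manager'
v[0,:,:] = [['housing', 'protection', 'response', 'volume'], ['direction', 'skill', 'priority', 'quality'], ['property', 'chapter', 'knowledge', 'son']]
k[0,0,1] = 'meal'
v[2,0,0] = 'manufacturer'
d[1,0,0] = 'success'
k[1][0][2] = 'combination'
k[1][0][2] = 'combination'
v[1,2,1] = 'restaurant'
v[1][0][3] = 'dinner'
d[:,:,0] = [['chest', 'combination'], ['success', 'guest']]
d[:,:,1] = [['people', 'shopping'], ['driver', 'health']]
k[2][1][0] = 'recording'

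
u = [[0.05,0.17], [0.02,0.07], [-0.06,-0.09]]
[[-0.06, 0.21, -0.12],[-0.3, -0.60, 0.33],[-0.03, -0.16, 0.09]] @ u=[[0.01, 0.02],[-0.05, -0.12],[-0.01, -0.02]]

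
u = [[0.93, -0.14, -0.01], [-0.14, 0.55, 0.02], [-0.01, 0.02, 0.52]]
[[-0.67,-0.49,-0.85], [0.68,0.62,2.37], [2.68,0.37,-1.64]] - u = [[-1.6,-0.35,-0.84], [0.82,0.07,2.35], [2.69,0.35,-2.16]]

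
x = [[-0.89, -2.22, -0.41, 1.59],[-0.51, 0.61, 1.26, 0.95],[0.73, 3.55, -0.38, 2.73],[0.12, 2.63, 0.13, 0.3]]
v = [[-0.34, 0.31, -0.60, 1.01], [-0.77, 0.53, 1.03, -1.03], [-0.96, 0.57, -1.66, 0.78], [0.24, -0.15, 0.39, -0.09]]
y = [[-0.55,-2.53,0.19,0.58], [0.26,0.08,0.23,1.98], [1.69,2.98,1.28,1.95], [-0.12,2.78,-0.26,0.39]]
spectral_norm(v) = 2.64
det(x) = -10.27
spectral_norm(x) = 5.37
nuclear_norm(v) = 4.68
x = v + y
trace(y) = 1.20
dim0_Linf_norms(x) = [0.89, 3.55, 1.26, 2.73]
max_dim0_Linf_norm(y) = 2.98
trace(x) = -0.36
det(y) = 4.49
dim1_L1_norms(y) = [3.85, 2.55, 7.9, 3.55]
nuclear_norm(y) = 9.38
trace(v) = -1.56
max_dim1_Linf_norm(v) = 1.66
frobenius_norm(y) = 6.02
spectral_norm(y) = 5.24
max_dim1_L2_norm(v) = 2.15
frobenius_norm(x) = 6.27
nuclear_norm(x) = 10.15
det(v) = -0.03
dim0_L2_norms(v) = [1.3, 0.85, 2.08, 1.64]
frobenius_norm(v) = 3.07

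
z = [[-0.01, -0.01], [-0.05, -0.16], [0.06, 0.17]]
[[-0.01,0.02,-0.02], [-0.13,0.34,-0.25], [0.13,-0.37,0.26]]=z @ [[0.04, -0.18, 0.14],[0.77, -2.10, 1.49]]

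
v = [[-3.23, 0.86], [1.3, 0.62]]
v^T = [[-3.23, 1.30],[0.86, 0.62]]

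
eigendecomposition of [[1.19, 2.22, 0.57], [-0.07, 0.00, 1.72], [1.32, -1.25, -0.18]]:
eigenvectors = [[-0.89+0.00j, 0.35-0.35j, 0.35+0.35j],  [(-0.27+0j), 0.18+0.56j, (0.18-0.56j)],  [-0.37+0.00j, -0.64+0.00j, -0.64-0.00j]]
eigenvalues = [(2.1+0j), (-0.55+1.83j), (-0.55-1.83j)]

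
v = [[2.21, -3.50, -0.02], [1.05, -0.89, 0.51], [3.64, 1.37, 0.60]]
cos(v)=[[-1.03, 3.31, 0.71], [-1.70, 1.6, -0.16], [-6.05, 4.42, -0.27]]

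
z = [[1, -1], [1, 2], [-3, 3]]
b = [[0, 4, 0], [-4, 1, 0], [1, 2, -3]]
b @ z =[[4, 8], [-3, 6], [12, -6]]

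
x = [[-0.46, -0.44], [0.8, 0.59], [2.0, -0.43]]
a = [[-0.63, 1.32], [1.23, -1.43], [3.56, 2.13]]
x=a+[[0.17, -1.76], [-0.43, 2.02], [-1.56, -2.56]]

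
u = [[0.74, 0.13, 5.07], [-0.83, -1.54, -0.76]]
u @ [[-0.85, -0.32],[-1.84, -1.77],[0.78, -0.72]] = [[3.09, -4.12],[2.95, 3.54]]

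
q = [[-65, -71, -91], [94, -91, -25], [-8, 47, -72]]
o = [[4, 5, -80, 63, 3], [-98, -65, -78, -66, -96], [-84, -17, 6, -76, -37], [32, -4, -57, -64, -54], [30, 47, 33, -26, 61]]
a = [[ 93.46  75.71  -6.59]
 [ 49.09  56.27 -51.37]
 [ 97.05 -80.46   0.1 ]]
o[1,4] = -96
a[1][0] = 49.09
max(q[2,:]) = 47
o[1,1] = -65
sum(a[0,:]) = 162.57999999999998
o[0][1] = 5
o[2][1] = -17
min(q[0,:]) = -91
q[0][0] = -65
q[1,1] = -91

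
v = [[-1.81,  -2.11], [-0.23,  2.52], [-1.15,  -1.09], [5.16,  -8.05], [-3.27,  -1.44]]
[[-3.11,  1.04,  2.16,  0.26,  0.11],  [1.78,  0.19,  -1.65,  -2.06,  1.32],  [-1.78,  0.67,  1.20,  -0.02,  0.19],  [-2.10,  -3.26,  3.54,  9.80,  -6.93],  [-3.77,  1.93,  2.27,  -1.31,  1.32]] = v @ [[0.81,-0.60,-0.39,0.73,-0.61], [0.78,0.02,-0.69,-0.75,0.47]]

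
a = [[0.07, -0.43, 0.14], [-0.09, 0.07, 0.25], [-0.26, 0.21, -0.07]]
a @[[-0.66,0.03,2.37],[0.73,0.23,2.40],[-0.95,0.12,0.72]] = [[-0.49, -0.08, -0.77], [-0.13, 0.04, 0.13], [0.39, 0.03, -0.16]]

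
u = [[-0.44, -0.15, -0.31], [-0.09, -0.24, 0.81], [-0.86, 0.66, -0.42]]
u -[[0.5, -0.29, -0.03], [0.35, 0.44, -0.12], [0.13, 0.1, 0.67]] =[[-0.94, 0.14, -0.28], [-0.44, -0.68, 0.93], [-0.99, 0.56, -1.09]]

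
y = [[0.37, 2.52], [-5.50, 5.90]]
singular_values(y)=[8.23, 1.95]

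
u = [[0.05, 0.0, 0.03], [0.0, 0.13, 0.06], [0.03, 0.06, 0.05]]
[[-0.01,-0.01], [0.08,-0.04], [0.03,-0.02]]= u @ [[-0.27, 0.01], [0.56, -0.21], [0.15, -0.20]]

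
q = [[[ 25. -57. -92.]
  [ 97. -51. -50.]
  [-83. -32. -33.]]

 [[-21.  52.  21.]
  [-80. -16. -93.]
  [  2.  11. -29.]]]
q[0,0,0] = 25.0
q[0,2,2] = -33.0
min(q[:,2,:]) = -83.0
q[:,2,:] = [[-83.0, -32.0, -33.0], [2.0, 11.0, -29.0]]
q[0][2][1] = -32.0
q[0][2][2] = -33.0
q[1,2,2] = -29.0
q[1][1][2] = -93.0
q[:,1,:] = [[97.0, -51.0, -50.0], [-80.0, -16.0, -93.0]]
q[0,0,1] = -57.0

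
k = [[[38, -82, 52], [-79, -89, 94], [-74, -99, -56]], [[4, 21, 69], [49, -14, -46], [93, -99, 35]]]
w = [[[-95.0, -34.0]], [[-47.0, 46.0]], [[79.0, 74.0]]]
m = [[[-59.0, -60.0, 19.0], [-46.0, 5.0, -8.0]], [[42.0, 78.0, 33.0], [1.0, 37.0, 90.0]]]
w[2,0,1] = 74.0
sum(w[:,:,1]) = 86.0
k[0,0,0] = 38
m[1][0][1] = 78.0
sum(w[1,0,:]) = -1.0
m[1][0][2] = 33.0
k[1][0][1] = 21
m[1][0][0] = 42.0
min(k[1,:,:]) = -99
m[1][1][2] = 90.0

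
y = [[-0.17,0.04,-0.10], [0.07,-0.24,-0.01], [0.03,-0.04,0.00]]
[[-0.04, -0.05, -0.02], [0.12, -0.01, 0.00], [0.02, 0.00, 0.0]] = y @ [[0.12, 0.05, 0.02], [-0.47, 0.02, -0.01], [-0.02, 0.40, 0.14]]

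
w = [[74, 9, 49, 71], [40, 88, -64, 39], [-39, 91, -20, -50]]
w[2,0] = -39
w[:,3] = [71, 39, -50]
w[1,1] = 88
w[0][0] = 74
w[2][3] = -50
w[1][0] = 40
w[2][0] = -39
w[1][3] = 39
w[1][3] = 39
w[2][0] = -39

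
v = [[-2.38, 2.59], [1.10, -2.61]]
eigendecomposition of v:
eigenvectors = [[0.85, -0.82], [0.52, 0.57]]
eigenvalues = [-0.8, -4.19]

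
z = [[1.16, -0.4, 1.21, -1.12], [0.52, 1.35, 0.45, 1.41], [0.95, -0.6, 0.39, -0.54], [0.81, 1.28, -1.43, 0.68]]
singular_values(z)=[3.0, 1.96, 1.42, 0.4]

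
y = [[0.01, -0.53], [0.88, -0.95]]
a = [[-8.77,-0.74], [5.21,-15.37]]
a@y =[[-0.74, 5.35], [-13.47, 11.84]]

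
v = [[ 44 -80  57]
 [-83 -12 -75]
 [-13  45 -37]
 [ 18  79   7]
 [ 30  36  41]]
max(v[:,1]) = 79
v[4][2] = 41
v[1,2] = -75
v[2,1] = 45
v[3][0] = 18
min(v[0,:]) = -80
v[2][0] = -13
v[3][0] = 18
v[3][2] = 7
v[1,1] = -12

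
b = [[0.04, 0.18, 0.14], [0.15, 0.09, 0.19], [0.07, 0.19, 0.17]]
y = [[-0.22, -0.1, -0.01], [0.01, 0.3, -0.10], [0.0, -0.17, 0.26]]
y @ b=[[-0.02, -0.05, -0.05], [0.04, 0.01, 0.04], [-0.01, 0.03, 0.01]]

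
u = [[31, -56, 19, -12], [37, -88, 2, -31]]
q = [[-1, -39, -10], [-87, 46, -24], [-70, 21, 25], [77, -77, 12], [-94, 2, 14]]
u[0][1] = -56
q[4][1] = 2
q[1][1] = 46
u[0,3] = -12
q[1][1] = 46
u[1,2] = 2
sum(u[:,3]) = -43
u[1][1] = -88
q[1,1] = 46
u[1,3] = -31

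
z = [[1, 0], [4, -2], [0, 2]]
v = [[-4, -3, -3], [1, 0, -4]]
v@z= [[-16, 0], [1, -8]]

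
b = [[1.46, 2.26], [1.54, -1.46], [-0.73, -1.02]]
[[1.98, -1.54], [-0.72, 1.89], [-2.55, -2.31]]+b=[[3.44, 0.72], [0.82, 0.43], [-3.28, -3.33]]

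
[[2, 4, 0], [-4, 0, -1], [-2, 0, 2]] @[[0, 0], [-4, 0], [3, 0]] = [[-16, 0], [-3, 0], [6, 0]]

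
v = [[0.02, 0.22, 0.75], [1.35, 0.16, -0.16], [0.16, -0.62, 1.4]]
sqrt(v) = [[(0.46+0.42j), (0.16-0.22j), (0.39-0.16j)],[(0.79-0.68j), (0.54+0.35j), -0.14+0.26j],[(0.13-0.23j), -0.31+0.12j, 1.18+0.09j]]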